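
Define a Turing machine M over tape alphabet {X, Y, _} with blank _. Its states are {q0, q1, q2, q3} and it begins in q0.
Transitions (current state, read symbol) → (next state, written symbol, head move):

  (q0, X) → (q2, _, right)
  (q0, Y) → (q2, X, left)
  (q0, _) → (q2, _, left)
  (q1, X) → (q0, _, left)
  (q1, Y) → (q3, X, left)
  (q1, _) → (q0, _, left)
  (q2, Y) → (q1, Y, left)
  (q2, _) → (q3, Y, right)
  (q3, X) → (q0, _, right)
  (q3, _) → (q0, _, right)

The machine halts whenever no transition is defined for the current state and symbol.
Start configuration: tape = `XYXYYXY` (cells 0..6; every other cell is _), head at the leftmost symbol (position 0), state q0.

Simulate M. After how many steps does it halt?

18

q0 | __[X]YXYYXY   read X → write _, move right, go to q2
q2 | ___[Y]XYYXY   read Y → write Y, move left, go to q1
q1 | __[_]YXYYXY   read _ → write _, move left, go to q0
q0 | _[_]_YXYYXY   read _ → write _, move left, go to q2
q2 | [_]__YXYYXY   read _ → write Y, move right, go to q3
q3 | Y[_]_YXYYXY   read _ → write _, move right, go to q0
q0 | Y_[_]YXYYXY   read _ → write _, move left, go to q2
q2 | Y[_]_YXYYXY   read _ → write Y, move right, go to q3
q3 | YY[_]YXYYXY   read _ → write _, move right, go to q0
q0 | YY_[Y]XYYXY   read Y → write X, move left, go to q2
q2 | YY[_]XXYYXY   read _ → write Y, move right, go to q3
q3 | YYY[X]XYYXY   read X → write _, move right, go to q0
q0 | YYY_[X]YYXY   read X → write _, move right, go to q2
q2 | YYY__[Y]YXY   read Y → write Y, move left, go to q1
q1 | YYY_[_]YYXY   read _ → write _, move left, go to q0
q0 | YYY[_]_YYXY   read _ → write _, move left, go to q2
q2 | YY[Y]__YYXY   read Y → write Y, move left, go to q1
q1 | Y[Y]Y__YYXY   read Y → write X, move left, go to q3
q3 | [Y]XY__YYXY
M halts after 18 transitions.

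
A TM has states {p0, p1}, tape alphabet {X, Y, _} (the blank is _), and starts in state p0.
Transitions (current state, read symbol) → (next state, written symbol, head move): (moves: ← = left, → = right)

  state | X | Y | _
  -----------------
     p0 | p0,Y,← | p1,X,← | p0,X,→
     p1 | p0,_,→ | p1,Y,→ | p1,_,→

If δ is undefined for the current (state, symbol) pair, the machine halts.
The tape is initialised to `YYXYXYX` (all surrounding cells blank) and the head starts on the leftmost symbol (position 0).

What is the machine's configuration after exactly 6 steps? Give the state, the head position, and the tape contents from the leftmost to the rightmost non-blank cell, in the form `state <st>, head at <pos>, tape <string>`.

state p0, head at 2, tape XYXYX

p0 | _[Y]YXYXYX   read Y → write X, move ←, go to p1
p1 | [_]XYXYXYX   read _ → write _, move →, go to p1
p1 | _[X]YXYXYX   read X → write _, move →, go to p0
p0 | __[Y]XYXYX   read Y → write X, move ←, go to p1
p1 | _[_]XXYXYX   read _ → write _, move →, go to p1
p1 | __[X]XYXYX   read X → write _, move →, go to p0
p0 | ___[X]YXYX
After 6 steps: state p0, head at 2, tape XYXYX.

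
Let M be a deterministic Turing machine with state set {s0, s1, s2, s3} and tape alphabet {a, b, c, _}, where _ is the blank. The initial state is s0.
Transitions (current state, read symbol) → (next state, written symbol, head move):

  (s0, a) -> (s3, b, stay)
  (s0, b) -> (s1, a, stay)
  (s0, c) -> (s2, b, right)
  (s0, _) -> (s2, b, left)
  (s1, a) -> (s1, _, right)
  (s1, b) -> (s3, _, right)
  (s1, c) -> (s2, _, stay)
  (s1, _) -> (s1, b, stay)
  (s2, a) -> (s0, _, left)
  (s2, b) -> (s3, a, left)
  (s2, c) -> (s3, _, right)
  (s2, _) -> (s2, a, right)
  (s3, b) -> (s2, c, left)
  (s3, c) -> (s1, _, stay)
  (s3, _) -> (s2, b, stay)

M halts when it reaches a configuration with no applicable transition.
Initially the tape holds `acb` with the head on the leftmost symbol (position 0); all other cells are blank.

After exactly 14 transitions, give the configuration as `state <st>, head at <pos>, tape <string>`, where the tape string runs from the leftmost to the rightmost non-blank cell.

state s3, head at 1, tape a_aaa

s0 | _[a]cb_   read a → write b, move stay, go to s3
s3 | _[b]cb_   read b → write c, move left, go to s2
s2 | [_]ccb_   read _ → write a, move right, go to s2
s2 | a[c]cb_   read c → write _, move right, go to s3
s3 | a_[c]b_   read c → write _, move stay, go to s1
s1 | a_[_]b_   read _ → write b, move stay, go to s1
s1 | a_[b]b_   read b → write _, move right, go to s3
s3 | a__[b]_   read b → write c, move left, go to s2
s2 | a_[_]c_   read _ → write a, move right, go to s2
s2 | a_a[c]_   read c → write _, move right, go to s3
s3 | a_a_[_]   read _ → write b, move stay, go to s2
s2 | a_a_[b]   read b → write a, move left, go to s3
s3 | a_a[_]a   read _ → write b, move stay, go to s2
s2 | a_a[b]a   read b → write a, move left, go to s3
s3 | a_[a]aa
After 14 steps: state s3, head at 1, tape a_aaa.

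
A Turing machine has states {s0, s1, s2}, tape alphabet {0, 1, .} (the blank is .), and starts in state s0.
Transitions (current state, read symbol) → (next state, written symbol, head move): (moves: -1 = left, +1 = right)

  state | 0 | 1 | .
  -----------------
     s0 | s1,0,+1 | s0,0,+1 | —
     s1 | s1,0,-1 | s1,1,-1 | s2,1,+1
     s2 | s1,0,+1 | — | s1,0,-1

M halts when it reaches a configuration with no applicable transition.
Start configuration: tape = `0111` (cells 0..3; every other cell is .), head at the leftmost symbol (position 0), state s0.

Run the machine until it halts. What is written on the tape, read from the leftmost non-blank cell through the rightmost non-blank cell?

110111

state=s0 head=0 tape=..[0]111   (s0,0)→(s1,0,+1)
state=s1 head=1 tape=..0[1]11   (s1,1)→(s1,1,-1)
state=s1 head=0 tape=..[0]111   (s1,0)→(s1,0,-1)
state=s1 head=-1 tape=.[.]0111   (s1,.)→(s2,1,+1)
state=s2 head=0 tape=.1[0]111   (s2,0)→(s1,0,+1)
state=s1 head=1 tape=.10[1]11   (s1,1)→(s1,1,-1)
state=s1 head=0 tape=.1[0]111   (s1,0)→(s1,0,-1)
state=s1 head=-1 tape=.[1]0111   (s1,1)→(s1,1,-1)
state=s1 head=-2 tape=[.]10111   (s1,.)→(s2,1,+1)
state=s2 head=-1 tape=1[1]0111
The non-blank tape span at halt is 110111.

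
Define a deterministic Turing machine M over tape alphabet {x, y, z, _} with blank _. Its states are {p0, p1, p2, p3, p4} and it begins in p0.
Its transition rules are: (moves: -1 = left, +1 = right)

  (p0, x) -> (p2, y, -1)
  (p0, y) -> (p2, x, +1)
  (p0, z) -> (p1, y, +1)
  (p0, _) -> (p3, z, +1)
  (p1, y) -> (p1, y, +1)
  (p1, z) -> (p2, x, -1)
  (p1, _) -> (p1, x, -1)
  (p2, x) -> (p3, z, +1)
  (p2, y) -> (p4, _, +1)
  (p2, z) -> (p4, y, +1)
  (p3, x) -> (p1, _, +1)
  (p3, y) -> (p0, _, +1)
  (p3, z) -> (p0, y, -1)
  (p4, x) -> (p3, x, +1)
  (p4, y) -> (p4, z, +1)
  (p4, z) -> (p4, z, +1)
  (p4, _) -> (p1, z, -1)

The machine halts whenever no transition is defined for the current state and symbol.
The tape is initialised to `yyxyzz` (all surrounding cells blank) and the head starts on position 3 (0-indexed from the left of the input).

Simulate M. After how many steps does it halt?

state=p0 head=3 tape=yyx[y]zz_   (p0,y)→(p2,x,+1)
state=p2 head=4 tape=yyxx[z]z_   (p2,z)→(p4,y,+1)
state=p4 head=5 tape=yyxxy[z]_   (p4,z)→(p4,z,+1)
state=p4 head=6 tape=yyxxyz[_]   (p4,_)→(p1,z,-1)
state=p1 head=5 tape=yyxxy[z]z   (p1,z)→(p2,x,-1)
state=p2 head=4 tape=yyxx[y]xz   (p2,y)→(p4,_,+1)
state=p4 head=5 tape=yyxx_[x]z   (p4,x)→(p3,x,+1)
state=p3 head=6 tape=yyxx_x[z]   (p3,z)→(p0,y,-1)
state=p0 head=5 tape=yyxx_[x]y   (p0,x)→(p2,y,-1)
state=p2 head=4 tape=yyxx[_]yy
M halts after 9 transitions.

9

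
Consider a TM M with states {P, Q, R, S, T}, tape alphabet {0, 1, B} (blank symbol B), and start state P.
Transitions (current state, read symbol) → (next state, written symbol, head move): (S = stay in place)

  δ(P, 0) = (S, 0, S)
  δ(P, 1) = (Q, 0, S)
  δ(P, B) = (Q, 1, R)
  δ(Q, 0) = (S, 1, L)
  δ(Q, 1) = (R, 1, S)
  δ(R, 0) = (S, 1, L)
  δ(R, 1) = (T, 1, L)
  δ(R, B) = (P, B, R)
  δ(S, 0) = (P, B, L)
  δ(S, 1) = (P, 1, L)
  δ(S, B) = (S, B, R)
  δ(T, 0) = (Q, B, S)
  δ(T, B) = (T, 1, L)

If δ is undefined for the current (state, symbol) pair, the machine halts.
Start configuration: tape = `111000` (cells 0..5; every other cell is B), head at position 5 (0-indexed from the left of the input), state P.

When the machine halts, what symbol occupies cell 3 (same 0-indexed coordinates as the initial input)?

P | B11100[0]   read 0 → write 0, move S, go to S
S | B11100[0]   read 0 → write B, move L, go to P
P | B1110[0]B   read 0 → write 0, move S, go to S
S | B1110[0]B   read 0 → write B, move L, go to P
P | B111[0]BB   read 0 → write 0, move S, go to S
S | B111[0]BB   read 0 → write B, move L, go to P
P | B11[1]BBB   read 1 → write 0, move S, go to Q
Q | B11[0]BBB   read 0 → write 1, move L, go to S
S | B1[1]1BBB   read 1 → write 1, move L, go to P
P | B[1]11BBB   read 1 → write 0, move S, go to Q
Q | B[0]11BBB   read 0 → write 1, move L, go to S
S | [B]111BBB   read B → write B, move R, go to S
S | B[1]11BBB   read 1 → write 1, move L, go to P
P | [B]111BBB   read B → write 1, move R, go to Q
Q | 1[1]11BBB   read 1 → write 1, move S, go to R
R | 1[1]11BBB   read 1 → write 1, move L, go to T
T | [1]111BBB
Cell 3 holds B when M halts.

B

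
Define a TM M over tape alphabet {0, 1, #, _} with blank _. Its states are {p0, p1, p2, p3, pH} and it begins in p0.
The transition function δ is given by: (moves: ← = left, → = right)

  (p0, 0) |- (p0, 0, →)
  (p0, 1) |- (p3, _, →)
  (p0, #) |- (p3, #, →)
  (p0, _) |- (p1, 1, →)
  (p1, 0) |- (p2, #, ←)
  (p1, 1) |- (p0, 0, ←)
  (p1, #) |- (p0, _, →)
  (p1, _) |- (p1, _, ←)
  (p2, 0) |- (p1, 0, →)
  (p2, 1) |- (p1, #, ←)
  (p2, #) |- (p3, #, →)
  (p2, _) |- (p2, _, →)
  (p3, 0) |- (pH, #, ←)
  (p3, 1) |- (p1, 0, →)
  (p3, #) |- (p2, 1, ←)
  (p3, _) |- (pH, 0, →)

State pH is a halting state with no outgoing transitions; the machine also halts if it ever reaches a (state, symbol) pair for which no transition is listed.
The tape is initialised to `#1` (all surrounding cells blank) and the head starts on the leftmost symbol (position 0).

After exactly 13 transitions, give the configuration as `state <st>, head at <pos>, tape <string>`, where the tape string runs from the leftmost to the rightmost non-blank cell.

p0 | [#]1_   read # → write #, move →, go to p3
p3 | #[1]_   read 1 → write 0, move →, go to p1
p1 | #0[_]   read _ → write _, move ←, go to p1
p1 | #[0]_   read 0 → write #, move ←, go to p2
p2 | [#]#_   read # → write #, move →, go to p3
p3 | #[#]_   read # → write 1, move ←, go to p2
p2 | [#]1_   read # → write #, move →, go to p3
p3 | #[1]_   read 1 → write 0, move →, go to p1
p1 | #0[_]   read _ → write _, move ←, go to p1
p1 | #[0]_   read 0 → write #, move ←, go to p2
p2 | [#]#_   read # → write #, move →, go to p3
p3 | #[#]_   read # → write 1, move ←, go to p2
p2 | [#]1_   read # → write #, move →, go to p3
p3 | #[1]_
After 13 steps: state p3, head at 1, tape #1.

state p3, head at 1, tape #1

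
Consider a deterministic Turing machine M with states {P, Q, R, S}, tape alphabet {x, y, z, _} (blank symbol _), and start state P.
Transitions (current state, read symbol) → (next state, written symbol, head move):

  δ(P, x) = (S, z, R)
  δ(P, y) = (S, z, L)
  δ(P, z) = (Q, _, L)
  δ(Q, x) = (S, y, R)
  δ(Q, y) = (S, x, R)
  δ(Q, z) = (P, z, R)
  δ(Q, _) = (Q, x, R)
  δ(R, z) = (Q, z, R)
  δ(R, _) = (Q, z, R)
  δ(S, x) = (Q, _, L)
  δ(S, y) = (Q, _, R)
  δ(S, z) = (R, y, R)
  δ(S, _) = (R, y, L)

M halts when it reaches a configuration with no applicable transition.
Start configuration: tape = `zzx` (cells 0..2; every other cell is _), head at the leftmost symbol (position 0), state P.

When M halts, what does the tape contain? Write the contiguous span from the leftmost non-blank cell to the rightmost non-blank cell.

xxzzxy

P | _[z]zx__   read z → write _, move L, go to Q
Q | [_]_zx__   read _ → write x, move R, go to Q
Q | x[_]zx__   read _ → write x, move R, go to Q
Q | xx[z]x__   read z → write z, move R, go to P
P | xxz[x]__   read x → write z, move R, go to S
S | xxzz[_]_   read _ → write y, move L, go to R
R | xxz[z]y_   read z → write z, move R, go to Q
Q | xxzz[y]_   read y → write x, move R, go to S
S | xxzzx[_]   read _ → write y, move L, go to R
R | xxzz[x]y
The non-blank tape span at halt is xxzzxy.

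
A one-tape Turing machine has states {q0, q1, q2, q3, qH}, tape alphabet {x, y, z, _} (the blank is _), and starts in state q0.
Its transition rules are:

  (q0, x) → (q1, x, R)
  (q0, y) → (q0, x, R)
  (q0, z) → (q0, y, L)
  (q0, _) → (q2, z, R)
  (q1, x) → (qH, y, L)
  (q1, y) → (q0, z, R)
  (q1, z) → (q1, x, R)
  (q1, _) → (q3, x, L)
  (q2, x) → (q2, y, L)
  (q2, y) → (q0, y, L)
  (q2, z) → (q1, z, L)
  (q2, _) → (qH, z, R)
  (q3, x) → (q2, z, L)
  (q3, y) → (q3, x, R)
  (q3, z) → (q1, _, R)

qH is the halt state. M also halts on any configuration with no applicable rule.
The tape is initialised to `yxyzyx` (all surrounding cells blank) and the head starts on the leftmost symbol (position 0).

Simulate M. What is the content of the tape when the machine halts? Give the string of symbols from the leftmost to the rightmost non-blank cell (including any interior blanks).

q0 | [y]xyzyx_   read y → write x, move R, go to q0
q0 | x[x]yzyx_   read x → write x, move R, go to q1
q1 | xx[y]zyx_   read y → write z, move R, go to q0
q0 | xxz[z]yx_   read z → write y, move L, go to q0
q0 | xx[z]yyx_   read z → write y, move L, go to q0
q0 | x[x]yyyx_   read x → write x, move R, go to q1
q1 | xx[y]yyx_   read y → write z, move R, go to q0
q0 | xxz[y]yx_   read y → write x, move R, go to q0
q0 | xxzx[y]x_   read y → write x, move R, go to q0
q0 | xxzxx[x]_   read x → write x, move R, go to q1
q1 | xxzxxx[_]   read _ → write x, move L, go to q3
q3 | xxzxx[x]x   read x → write z, move L, go to q2
q2 | xxzx[x]zx   read x → write y, move L, go to q2
q2 | xxz[x]yzx   read x → write y, move L, go to q2
q2 | xx[z]yyzx   read z → write z, move L, go to q1
q1 | x[x]zyyzx   read x → write y, move L, go to qH
qH | [x]yzyyzx
The non-blank tape span at halt is xyzyyzx.

xyzyyzx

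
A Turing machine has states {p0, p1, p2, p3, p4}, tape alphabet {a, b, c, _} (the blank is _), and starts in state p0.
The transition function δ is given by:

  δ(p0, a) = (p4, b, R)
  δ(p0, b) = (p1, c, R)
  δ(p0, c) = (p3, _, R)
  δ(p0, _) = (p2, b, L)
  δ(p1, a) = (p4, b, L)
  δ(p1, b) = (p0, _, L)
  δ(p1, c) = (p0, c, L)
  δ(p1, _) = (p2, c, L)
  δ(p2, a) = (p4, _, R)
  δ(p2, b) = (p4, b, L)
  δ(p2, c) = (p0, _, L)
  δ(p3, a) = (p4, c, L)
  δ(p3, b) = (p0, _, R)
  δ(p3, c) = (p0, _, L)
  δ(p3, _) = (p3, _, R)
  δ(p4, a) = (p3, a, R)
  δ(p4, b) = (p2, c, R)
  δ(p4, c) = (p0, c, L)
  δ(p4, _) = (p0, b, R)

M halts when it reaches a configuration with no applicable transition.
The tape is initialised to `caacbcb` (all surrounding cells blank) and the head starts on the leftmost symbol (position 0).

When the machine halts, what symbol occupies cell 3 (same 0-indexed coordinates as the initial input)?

_

p0 | __[c]aacbcb   read c → write _, move R, go to p3
p3 | ___[a]acbcb   read a → write c, move L, go to p4
p4 | __[_]cacbcb   read _ → write b, move R, go to p0
p0 | __b[c]acbcb   read c → write _, move R, go to p3
p3 | __b_[a]cbcb   read a → write c, move L, go to p4
p4 | __b[_]ccbcb   read _ → write b, move R, go to p0
p0 | __bb[c]cbcb   read c → write _, move R, go to p3
p3 | __bb_[c]bcb   read c → write _, move L, go to p0
p0 | __bb[_]_bcb   read _ → write b, move L, go to p2
p2 | __b[b]b_bcb   read b → write b, move L, go to p4
p4 | __[b]bb_bcb   read b → write c, move R, go to p2
p2 | __c[b]b_bcb   read b → write b, move L, go to p4
p4 | __[c]bb_bcb   read c → write c, move L, go to p0
p0 | _[_]cbb_bcb   read _ → write b, move L, go to p2
p2 | [_]bcbb_bcb
Cell 3 holds _ when M halts.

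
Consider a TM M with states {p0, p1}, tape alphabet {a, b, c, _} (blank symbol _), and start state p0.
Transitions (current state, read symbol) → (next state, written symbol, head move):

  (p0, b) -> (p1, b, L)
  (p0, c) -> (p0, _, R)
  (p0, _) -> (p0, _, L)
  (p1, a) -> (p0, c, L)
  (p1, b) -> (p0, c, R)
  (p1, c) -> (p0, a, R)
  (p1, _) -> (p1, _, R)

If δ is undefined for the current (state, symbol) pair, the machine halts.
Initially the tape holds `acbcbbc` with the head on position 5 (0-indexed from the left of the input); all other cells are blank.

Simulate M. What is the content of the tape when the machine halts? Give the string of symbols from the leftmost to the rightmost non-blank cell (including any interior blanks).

acb

state=p0 head=5 tape=acbcb[b]c_   (p0,b)→(p1,b,L)
state=p1 head=4 tape=acbc[b]bc_   (p1,b)→(p0,c,R)
state=p0 head=5 tape=acbcc[b]c_   (p0,b)→(p1,b,L)
state=p1 head=4 tape=acbc[c]bc_   (p1,c)→(p0,a,R)
state=p0 head=5 tape=acbca[b]c_   (p0,b)→(p1,b,L)
state=p1 head=4 tape=acbc[a]bc_   (p1,a)→(p0,c,L)
state=p0 head=3 tape=acb[c]cbc_   (p0,c)→(p0,_,R)
state=p0 head=4 tape=acb_[c]bc_   (p0,c)→(p0,_,R)
state=p0 head=5 tape=acb__[b]c_   (p0,b)→(p1,b,L)
state=p1 head=4 tape=acb_[_]bc_   (p1,_)→(p1,_,R)
state=p1 head=5 tape=acb__[b]c_   (p1,b)→(p0,c,R)
state=p0 head=6 tape=acb__c[c]_   (p0,c)→(p0,_,R)
state=p0 head=7 tape=acb__c_[_]   (p0,_)→(p0,_,L)
state=p0 head=6 tape=acb__c[_]_   (p0,_)→(p0,_,L)
state=p0 head=5 tape=acb__[c]__   (p0,c)→(p0,_,R)
state=p0 head=6 tape=acb___[_]_   (p0,_)→(p0,_,L)
state=p0 head=5 tape=acb__[_]__   (p0,_)→(p0,_,L)
state=p0 head=4 tape=acb_[_]___   (p0,_)→(p0,_,L)
state=p0 head=3 tape=acb[_]____   (p0,_)→(p0,_,L)
state=p0 head=2 tape=ac[b]_____   (p0,b)→(p1,b,L)
state=p1 head=1 tape=a[c]b_____   (p1,c)→(p0,a,R)
state=p0 head=2 tape=aa[b]_____   (p0,b)→(p1,b,L)
state=p1 head=1 tape=a[a]b_____   (p1,a)→(p0,c,L)
state=p0 head=0 tape=[a]cb_____
The non-blank tape span at halt is acb.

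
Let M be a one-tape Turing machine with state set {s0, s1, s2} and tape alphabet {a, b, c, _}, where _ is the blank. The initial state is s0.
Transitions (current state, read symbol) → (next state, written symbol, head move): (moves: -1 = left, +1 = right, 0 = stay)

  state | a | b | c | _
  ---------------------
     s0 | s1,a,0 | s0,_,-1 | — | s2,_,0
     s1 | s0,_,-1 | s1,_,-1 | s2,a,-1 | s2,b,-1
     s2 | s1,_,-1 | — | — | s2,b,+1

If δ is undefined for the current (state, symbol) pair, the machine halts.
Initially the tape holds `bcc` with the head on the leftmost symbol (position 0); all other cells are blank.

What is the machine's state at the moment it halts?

s0 | _[b]cc   read b → write _, move -1, go to s0
s0 | [_]_cc   read _ → write _, move 0, go to s2
s2 | [_]_cc   read _ → write b, move +1, go to s2
s2 | b[_]cc   read _ → write b, move +1, go to s2
s2 | bb[c]c
No transition is defined for (s2, c); M halts in state s2.

s2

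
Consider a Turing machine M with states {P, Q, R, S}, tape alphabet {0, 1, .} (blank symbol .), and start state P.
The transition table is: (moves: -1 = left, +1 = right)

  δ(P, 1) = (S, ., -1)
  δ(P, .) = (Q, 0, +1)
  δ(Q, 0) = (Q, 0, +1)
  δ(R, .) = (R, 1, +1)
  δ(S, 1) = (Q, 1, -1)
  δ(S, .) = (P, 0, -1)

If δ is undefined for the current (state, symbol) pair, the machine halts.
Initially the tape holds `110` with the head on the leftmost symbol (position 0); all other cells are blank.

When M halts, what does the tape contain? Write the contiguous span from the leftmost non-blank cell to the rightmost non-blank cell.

P | ..[1]10   read 1 → write ., move -1, go to S
S | .[.].10   read . → write 0, move -1, go to P
P | [.]0.10   read . → write 0, move +1, go to Q
Q | 0[0].10   read 0 → write 0, move +1, go to Q
Q | 00[.]10
The non-blank tape span at halt is 00.10.

00.10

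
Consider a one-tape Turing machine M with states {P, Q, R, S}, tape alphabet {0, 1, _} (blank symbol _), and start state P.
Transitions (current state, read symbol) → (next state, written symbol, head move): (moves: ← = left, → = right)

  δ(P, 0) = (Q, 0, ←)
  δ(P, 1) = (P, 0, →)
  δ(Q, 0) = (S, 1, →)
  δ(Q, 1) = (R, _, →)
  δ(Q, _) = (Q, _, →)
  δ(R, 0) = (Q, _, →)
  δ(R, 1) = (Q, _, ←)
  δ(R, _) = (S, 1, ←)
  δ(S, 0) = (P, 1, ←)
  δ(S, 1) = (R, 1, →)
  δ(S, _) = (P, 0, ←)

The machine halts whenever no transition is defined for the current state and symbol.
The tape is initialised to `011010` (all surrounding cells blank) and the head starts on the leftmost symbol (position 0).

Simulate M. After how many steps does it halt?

state=P head=0 tape=_[0]11010_   (P,0)→(Q,0,←)
state=Q head=-1 tape=[_]011010_   (Q,_)→(Q,_,→)
state=Q head=0 tape=_[0]11010_   (Q,0)→(S,1,→)
state=S head=1 tape=_1[1]1010_   (S,1)→(R,1,→)
state=R head=2 tape=_11[1]010_   (R,1)→(Q,_,←)
state=Q head=1 tape=_1[1]_010_   (Q,1)→(R,_,→)
state=R head=2 tape=_1_[_]010_   (R,_)→(S,1,←)
state=S head=1 tape=_1[_]1010_   (S,_)→(P,0,←)
state=P head=0 tape=_[1]01010_   (P,1)→(P,0,→)
state=P head=1 tape=_0[0]1010_   (P,0)→(Q,0,←)
state=Q head=0 tape=_[0]01010_   (Q,0)→(S,1,→)
state=S head=1 tape=_1[0]1010_   (S,0)→(P,1,←)
state=P head=0 tape=_[1]11010_   (P,1)→(P,0,→)
state=P head=1 tape=_0[1]1010_   (P,1)→(P,0,→)
state=P head=2 tape=_00[1]010_   (P,1)→(P,0,→)
state=P head=3 tape=_000[0]10_   (P,0)→(Q,0,←)
state=Q head=2 tape=_00[0]010_   (Q,0)→(S,1,→)
state=S head=3 tape=_001[0]10_   (S,0)→(P,1,←)
state=P head=2 tape=_00[1]110_   (P,1)→(P,0,→)
state=P head=3 tape=_000[1]10_   (P,1)→(P,0,→)
state=P head=4 tape=_0000[1]0_   (P,1)→(P,0,→)
state=P head=5 tape=_00000[0]_   (P,0)→(Q,0,←)
state=Q head=4 tape=_0000[0]0_   (Q,0)→(S,1,→)
state=S head=5 tape=_00001[0]_   (S,0)→(P,1,←)
state=P head=4 tape=_0000[1]1_   (P,1)→(P,0,→)
state=P head=5 tape=_00000[1]_   (P,1)→(P,0,→)
state=P head=6 tape=_000000[_]
M halts after 26 transitions.

26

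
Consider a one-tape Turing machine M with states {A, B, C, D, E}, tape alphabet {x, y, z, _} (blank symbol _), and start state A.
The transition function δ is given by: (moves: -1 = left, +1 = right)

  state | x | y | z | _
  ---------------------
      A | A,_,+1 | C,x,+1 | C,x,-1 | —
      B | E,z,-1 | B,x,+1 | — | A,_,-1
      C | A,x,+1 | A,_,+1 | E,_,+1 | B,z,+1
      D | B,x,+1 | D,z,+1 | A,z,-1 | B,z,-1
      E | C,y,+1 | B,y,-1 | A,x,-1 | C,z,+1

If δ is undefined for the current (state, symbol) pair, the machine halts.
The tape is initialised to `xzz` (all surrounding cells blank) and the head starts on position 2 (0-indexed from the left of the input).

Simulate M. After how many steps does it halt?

8

state=A head=2 tape=xz[z]__   (A,z)→(C,x,-1)
state=C head=1 tape=x[z]x__   (C,z)→(E,_,+1)
state=E head=2 tape=x_[x]__   (E,x)→(C,y,+1)
state=C head=3 tape=x_y[_]_   (C,_)→(B,z,+1)
state=B head=4 tape=x_yz[_]   (B,_)→(A,_,-1)
state=A head=3 tape=x_y[z]_   (A,z)→(C,x,-1)
state=C head=2 tape=x_[y]x_   (C,y)→(A,_,+1)
state=A head=3 tape=x__[x]_   (A,x)→(A,_,+1)
state=A head=4 tape=x___[_]
M halts after 8 transitions.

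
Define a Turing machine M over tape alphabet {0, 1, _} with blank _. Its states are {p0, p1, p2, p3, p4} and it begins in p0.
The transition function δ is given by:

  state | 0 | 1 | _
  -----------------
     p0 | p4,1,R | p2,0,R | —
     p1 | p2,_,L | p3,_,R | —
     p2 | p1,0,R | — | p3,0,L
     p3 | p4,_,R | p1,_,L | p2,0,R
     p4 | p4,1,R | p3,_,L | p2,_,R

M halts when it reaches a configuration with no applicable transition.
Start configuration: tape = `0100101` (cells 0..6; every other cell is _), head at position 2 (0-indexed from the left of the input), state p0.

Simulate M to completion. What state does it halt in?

state=p0 head=2 tape=01[0]0101___   (p0,0)→(p4,1,R)
state=p4 head=3 tape=011[0]101___   (p4,0)→(p4,1,R)
state=p4 head=4 tape=0111[1]01___   (p4,1)→(p3,_,L)
state=p3 head=3 tape=011[1]_01___   (p3,1)→(p1,_,L)
state=p1 head=2 tape=01[1]__01___   (p1,1)→(p3,_,R)
state=p3 head=3 tape=01_[_]_01___   (p3,_)→(p2,0,R)
state=p2 head=4 tape=01_0[_]01___   (p2,_)→(p3,0,L)
state=p3 head=3 tape=01_[0]001___   (p3,0)→(p4,_,R)
state=p4 head=4 tape=01__[0]01___   (p4,0)→(p4,1,R)
state=p4 head=5 tape=01__1[0]1___   (p4,0)→(p4,1,R)
state=p4 head=6 tape=01__11[1]___   (p4,1)→(p3,_,L)
state=p3 head=5 tape=01__1[1]____   (p3,1)→(p1,_,L)
state=p1 head=4 tape=01__[1]_____   (p1,1)→(p3,_,R)
state=p3 head=5 tape=01___[_]____   (p3,_)→(p2,0,R)
state=p2 head=6 tape=01___0[_]___   (p2,_)→(p3,0,L)
state=p3 head=5 tape=01___[0]0___   (p3,0)→(p4,_,R)
state=p4 head=6 tape=01____[0]___   (p4,0)→(p4,1,R)
state=p4 head=7 tape=01____1[_]__   (p4,_)→(p2,_,R)
state=p2 head=8 tape=01____1_[_]_   (p2,_)→(p3,0,L)
state=p3 head=7 tape=01____1[_]0_   (p3,_)→(p2,0,R)
state=p2 head=8 tape=01____10[0]_   (p2,0)→(p1,0,R)
state=p1 head=9 tape=01____100[_]
No transition is defined for (p1, _); M halts in state p1.

p1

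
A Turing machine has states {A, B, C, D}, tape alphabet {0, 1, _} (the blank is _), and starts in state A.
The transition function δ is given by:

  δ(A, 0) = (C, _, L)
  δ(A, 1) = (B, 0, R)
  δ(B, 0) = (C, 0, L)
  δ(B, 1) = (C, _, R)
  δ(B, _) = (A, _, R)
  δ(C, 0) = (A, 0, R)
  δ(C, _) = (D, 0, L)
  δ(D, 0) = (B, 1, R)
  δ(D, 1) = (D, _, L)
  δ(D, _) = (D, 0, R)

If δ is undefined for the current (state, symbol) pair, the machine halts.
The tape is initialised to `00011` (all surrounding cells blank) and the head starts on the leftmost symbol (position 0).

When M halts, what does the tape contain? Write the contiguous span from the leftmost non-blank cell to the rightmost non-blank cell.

001__011

state=A head=0 tape=___[0]0011   (A,0)→(C,_,L)
state=C head=-1 tape=__[_]_0011   (C,_)→(D,0,L)
state=D head=-2 tape=_[_]0_0011   (D,_)→(D,0,R)
state=D head=-1 tape=_0[0]_0011   (D,0)→(B,1,R)
state=B head=0 tape=_01[_]0011   (B,_)→(A,_,R)
state=A head=1 tape=_01_[0]011   (A,0)→(C,_,L)
state=C head=0 tape=_01[_]_011   (C,_)→(D,0,L)
state=D head=-1 tape=_0[1]0_011   (D,1)→(D,_,L)
state=D head=-2 tape=_[0]_0_011   (D,0)→(B,1,R)
state=B head=-1 tape=_1[_]0_011   (B,_)→(A,_,R)
state=A head=0 tape=_1_[0]_011   (A,0)→(C,_,L)
state=C head=-1 tape=_1[_]__011   (C,_)→(D,0,L)
state=D head=-2 tape=_[1]0__011   (D,1)→(D,_,L)
state=D head=-3 tape=[_]_0__011   (D,_)→(D,0,R)
state=D head=-2 tape=0[_]0__011   (D,_)→(D,0,R)
state=D head=-1 tape=00[0]__011   (D,0)→(B,1,R)
state=B head=0 tape=001[_]_011   (B,_)→(A,_,R)
state=A head=1 tape=001_[_]011
The non-blank tape span at halt is 001__011.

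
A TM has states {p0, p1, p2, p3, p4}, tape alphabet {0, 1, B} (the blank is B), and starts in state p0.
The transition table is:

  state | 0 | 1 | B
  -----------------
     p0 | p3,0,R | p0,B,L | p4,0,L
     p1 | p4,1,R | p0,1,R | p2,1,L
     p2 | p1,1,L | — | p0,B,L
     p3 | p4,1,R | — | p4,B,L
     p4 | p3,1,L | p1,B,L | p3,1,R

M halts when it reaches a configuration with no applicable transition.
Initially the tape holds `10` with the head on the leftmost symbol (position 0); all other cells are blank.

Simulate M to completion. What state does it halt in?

p3

state=p0 head=0 tape=BBBBBB[1]0BB   (p0,1)→(p0,B,L)
state=p0 head=-1 tape=BBBBB[B]B0BB   (p0,B)→(p4,0,L)
state=p4 head=-2 tape=BBBB[B]0B0BB   (p4,B)→(p3,1,R)
state=p3 head=-1 tape=BBBB1[0]B0BB   (p3,0)→(p4,1,R)
state=p4 head=0 tape=BBBB11[B]0BB   (p4,B)→(p3,1,R)
state=p3 head=1 tape=BBBB111[0]BB   (p3,0)→(p4,1,R)
state=p4 head=2 tape=BBBB1111[B]B   (p4,B)→(p3,1,R)
state=p3 head=3 tape=BBBB11111[B]   (p3,B)→(p4,B,L)
state=p4 head=2 tape=BBBB1111[1]B   (p4,1)→(p1,B,L)
state=p1 head=1 tape=BBBB111[1]BB   (p1,1)→(p0,1,R)
state=p0 head=2 tape=BBBB1111[B]B   (p0,B)→(p4,0,L)
state=p4 head=1 tape=BBBB111[1]0B   (p4,1)→(p1,B,L)
state=p1 head=0 tape=BBBB11[1]B0B   (p1,1)→(p0,1,R)
state=p0 head=1 tape=BBBB111[B]0B   (p0,B)→(p4,0,L)
state=p4 head=0 tape=BBBB11[1]00B   (p4,1)→(p1,B,L)
state=p1 head=-1 tape=BBBB1[1]B00B   (p1,1)→(p0,1,R)
state=p0 head=0 tape=BBBB11[B]00B   (p0,B)→(p4,0,L)
state=p4 head=-1 tape=BBBB1[1]000B   (p4,1)→(p1,B,L)
state=p1 head=-2 tape=BBBB[1]B000B   (p1,1)→(p0,1,R)
state=p0 head=-1 tape=BBBB1[B]000B   (p0,B)→(p4,0,L)
state=p4 head=-2 tape=BBBB[1]0000B   (p4,1)→(p1,B,L)
state=p1 head=-3 tape=BBB[B]B0000B   (p1,B)→(p2,1,L)
state=p2 head=-4 tape=BB[B]1B0000B   (p2,B)→(p0,B,L)
state=p0 head=-5 tape=B[B]B1B0000B   (p0,B)→(p4,0,L)
state=p4 head=-6 tape=[B]0B1B0000B   (p4,B)→(p3,1,R)
state=p3 head=-5 tape=1[0]B1B0000B   (p3,0)→(p4,1,R)
state=p4 head=-4 tape=11[B]1B0000B   (p4,B)→(p3,1,R)
state=p3 head=-3 tape=111[1]B0000B
No transition is defined for (p3, 1); M halts in state p3.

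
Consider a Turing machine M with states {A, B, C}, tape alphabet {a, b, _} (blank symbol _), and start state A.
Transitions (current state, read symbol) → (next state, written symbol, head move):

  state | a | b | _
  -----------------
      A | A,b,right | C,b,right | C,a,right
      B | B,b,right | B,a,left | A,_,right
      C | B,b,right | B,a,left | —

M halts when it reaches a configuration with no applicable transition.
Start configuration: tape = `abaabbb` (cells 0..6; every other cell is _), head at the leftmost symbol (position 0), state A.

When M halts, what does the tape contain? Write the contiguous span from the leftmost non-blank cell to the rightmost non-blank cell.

A | _[a]baabbb__   read a → write b, move right, go to A
A | _b[b]aabbb__   read b → write b, move right, go to C
C | _bb[a]abbb__   read a → write b, move right, go to B
B | _bbb[a]bbb__   read a → write b, move right, go to B
B | _bbbb[b]bb__   read b → write a, move left, go to B
B | _bbb[b]abb__   read b → write a, move left, go to B
B | _bb[b]aabb__   read b → write a, move left, go to B
B | _b[b]aaabb__   read b → write a, move left, go to B
B | _[b]aaaabb__   read b → write a, move left, go to B
B | [_]aaaaabb__   read _ → write _, move right, go to A
A | _[a]aaaabb__   read a → write b, move right, go to A
A | _b[a]aaabb__   read a → write b, move right, go to A
A | _bb[a]aabb__   read a → write b, move right, go to A
A | _bbb[a]abb__   read a → write b, move right, go to A
A | _bbbb[a]bb__   read a → write b, move right, go to A
A | _bbbbb[b]b__   read b → write b, move right, go to C
C | _bbbbbb[b]__   read b → write a, move left, go to B
B | _bbbbb[b]a__   read b → write a, move left, go to B
B | _bbbb[b]aa__   read b → write a, move left, go to B
B | _bbb[b]aaa__   read b → write a, move left, go to B
B | _bb[b]aaaa__   read b → write a, move left, go to B
B | _b[b]aaaaa__   read b → write a, move left, go to B
B | _[b]aaaaaa__   read b → write a, move left, go to B
B | [_]aaaaaaa__   read _ → write _, move right, go to A
A | _[a]aaaaaa__   read a → write b, move right, go to A
A | _b[a]aaaaa__   read a → write b, move right, go to A
A | _bb[a]aaaa__   read a → write b, move right, go to A
A | _bbb[a]aaa__   read a → write b, move right, go to A
A | _bbbb[a]aa__   read a → write b, move right, go to A
A | _bbbbb[a]a__   read a → write b, move right, go to A
A | _bbbbbb[a]__   read a → write b, move right, go to A
A | _bbbbbbb[_]_   read _ → write a, move right, go to C
C | _bbbbbbba[_]
The non-blank tape span at halt is bbbbbbba.

bbbbbbba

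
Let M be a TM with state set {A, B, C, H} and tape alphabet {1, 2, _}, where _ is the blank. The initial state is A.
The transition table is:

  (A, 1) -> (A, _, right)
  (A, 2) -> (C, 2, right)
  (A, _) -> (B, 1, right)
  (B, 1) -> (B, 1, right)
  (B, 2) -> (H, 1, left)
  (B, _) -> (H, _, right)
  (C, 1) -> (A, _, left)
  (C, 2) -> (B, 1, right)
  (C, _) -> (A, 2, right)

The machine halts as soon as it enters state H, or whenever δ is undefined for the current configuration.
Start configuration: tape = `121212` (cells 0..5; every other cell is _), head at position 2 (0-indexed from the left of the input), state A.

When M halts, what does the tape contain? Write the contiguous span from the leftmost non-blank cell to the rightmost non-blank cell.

12_22221

A | 12[1]212____   read 1 → write _, move right, go to A
A | 12_[2]12____   read 2 → write 2, move right, go to C
C | 12_2[1]2____   read 1 → write _, move left, go to A
A | 12_[2]_2____   read 2 → write 2, move right, go to C
C | 12_2[_]2____   read _ → write 2, move right, go to A
A | 12_22[2]____   read 2 → write 2, move right, go to C
C | 12_222[_]___   read _ → write 2, move right, go to A
A | 12_2222[_]__   read _ → write 1, move right, go to B
B | 12_22221[_]_   read _ → write _, move right, go to H
H | 12_22221_[_]
The non-blank tape span at halt is 12_22221.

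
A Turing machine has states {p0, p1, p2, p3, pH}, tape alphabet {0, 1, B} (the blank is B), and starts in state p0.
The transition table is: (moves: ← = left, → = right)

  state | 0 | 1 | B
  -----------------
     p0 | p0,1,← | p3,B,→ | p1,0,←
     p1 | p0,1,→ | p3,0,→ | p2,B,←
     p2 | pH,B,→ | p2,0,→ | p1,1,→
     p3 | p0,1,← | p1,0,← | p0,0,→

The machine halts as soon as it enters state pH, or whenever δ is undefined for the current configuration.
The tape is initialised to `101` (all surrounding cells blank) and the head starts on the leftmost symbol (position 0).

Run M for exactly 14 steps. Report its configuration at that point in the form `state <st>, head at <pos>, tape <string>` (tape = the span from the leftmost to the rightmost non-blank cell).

state p1, head at 2, tape 01010

p0 | BB[1]01   read 1 → write B, move →, go to p3
p3 | BBB[0]1   read 0 → write 1, move ←, go to p0
p0 | BB[B]11   read B → write 0, move ←, go to p1
p1 | B[B]011   read B → write B, move ←, go to p2
p2 | [B]B011   read B → write 1, move →, go to p1
p1 | 1[B]011   read B → write B, move ←, go to p2
p2 | [1]B011   read 1 → write 0, move →, go to p2
p2 | 0[B]011   read B → write 1, move →, go to p1
p1 | 01[0]11   read 0 → write 1, move →, go to p0
p0 | 011[1]1   read 1 → write B, move →, go to p3
p3 | 011B[1]   read 1 → write 0, move ←, go to p1
p1 | 011[B]0   read B → write B, move ←, go to p2
p2 | 01[1]B0   read 1 → write 0, move →, go to p2
p2 | 010[B]0   read B → write 1, move →, go to p1
p1 | 0101[0]
After 14 steps: state p1, head at 2, tape 01010.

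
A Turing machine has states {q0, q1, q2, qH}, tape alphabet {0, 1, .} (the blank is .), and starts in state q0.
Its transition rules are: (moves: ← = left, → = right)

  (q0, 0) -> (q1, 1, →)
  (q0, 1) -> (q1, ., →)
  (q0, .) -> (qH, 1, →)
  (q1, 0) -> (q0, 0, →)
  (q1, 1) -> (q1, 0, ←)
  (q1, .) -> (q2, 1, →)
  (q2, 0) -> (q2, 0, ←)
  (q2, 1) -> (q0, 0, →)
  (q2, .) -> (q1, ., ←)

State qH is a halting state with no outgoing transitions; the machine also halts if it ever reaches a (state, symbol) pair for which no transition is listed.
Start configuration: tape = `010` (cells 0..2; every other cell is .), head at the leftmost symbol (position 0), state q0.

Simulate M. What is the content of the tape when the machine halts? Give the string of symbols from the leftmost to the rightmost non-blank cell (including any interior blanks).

010101

state=q0 head=0 tape=.[0]10...   (q0,0)→(q1,1,→)
state=q1 head=1 tape=.1[1]0...   (q1,1)→(q1,0,←)
state=q1 head=0 tape=.[1]00...   (q1,1)→(q1,0,←)
state=q1 head=-1 tape=[.]000...   (q1,.)→(q2,1,→)
state=q2 head=0 tape=1[0]00...   (q2,0)→(q2,0,←)
state=q2 head=-1 tape=[1]000...   (q2,1)→(q0,0,→)
state=q0 head=0 tape=0[0]00...   (q0,0)→(q1,1,→)
state=q1 head=1 tape=01[0]0...   (q1,0)→(q0,0,→)
state=q0 head=2 tape=010[0]...   (q0,0)→(q1,1,→)
state=q1 head=3 tape=0101[.]..   (q1,.)→(q2,1,→)
state=q2 head=4 tape=01011[.].   (q2,.)→(q1,.,←)
state=q1 head=3 tape=0101[1]..   (q1,1)→(q1,0,←)
state=q1 head=2 tape=010[1]0..   (q1,1)→(q1,0,←)
state=q1 head=1 tape=01[0]00..   (q1,0)→(q0,0,→)
state=q0 head=2 tape=010[0]0..   (q0,0)→(q1,1,→)
state=q1 head=3 tape=0101[0]..   (q1,0)→(q0,0,→)
state=q0 head=4 tape=01010[.].   (q0,.)→(qH,1,→)
state=qH head=5 tape=010101[.]
The non-blank tape span at halt is 010101.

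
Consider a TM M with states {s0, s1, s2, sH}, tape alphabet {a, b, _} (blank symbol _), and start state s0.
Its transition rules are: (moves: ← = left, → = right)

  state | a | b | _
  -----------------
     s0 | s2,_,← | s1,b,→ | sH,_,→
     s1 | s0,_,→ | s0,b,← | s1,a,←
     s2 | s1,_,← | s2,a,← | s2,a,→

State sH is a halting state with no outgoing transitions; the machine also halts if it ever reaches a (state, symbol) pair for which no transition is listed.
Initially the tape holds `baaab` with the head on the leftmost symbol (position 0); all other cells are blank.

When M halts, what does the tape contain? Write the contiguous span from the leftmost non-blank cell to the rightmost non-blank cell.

ba__b

state=s0 head=0 tape=[b]aaab   (s0,b)→(s1,b,→)
state=s1 head=1 tape=b[a]aab   (s1,a)→(s0,_,→)
state=s0 head=2 tape=b_[a]ab   (s0,a)→(s2,_,←)
state=s2 head=1 tape=b[_]_ab   (s2,_)→(s2,a,→)
state=s2 head=2 tape=ba[_]ab   (s2,_)→(s2,a,→)
state=s2 head=3 tape=baa[a]b   (s2,a)→(s1,_,←)
state=s1 head=2 tape=ba[a]_b   (s1,a)→(s0,_,→)
state=s0 head=3 tape=ba_[_]b   (s0,_)→(sH,_,→)
state=sH head=4 tape=ba__[b]
The non-blank tape span at halt is ba__b.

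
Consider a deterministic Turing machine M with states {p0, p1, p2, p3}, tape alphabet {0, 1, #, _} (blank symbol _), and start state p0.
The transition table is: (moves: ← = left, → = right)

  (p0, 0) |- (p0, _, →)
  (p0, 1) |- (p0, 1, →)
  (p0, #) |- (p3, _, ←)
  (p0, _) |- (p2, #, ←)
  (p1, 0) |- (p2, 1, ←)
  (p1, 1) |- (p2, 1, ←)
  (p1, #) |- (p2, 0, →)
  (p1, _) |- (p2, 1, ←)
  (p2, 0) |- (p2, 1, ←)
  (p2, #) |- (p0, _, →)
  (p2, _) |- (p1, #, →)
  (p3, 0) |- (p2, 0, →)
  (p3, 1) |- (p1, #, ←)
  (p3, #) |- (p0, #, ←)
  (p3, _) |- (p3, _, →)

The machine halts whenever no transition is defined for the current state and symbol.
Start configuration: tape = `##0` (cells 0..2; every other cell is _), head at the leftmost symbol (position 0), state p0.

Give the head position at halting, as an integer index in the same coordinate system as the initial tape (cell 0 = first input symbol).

5

p0 | _[#]#0____   read # → write _, move ←, go to p3
p3 | [_]_#0____   read _ → write _, move →, go to p3
p3 | _[_]#0____   read _ → write _, move →, go to p3
p3 | __[#]0____   read # → write #, move ←, go to p0
p0 | _[_]#0____   read _ → write #, move ←, go to p2
p2 | [_]##0____   read _ → write #, move →, go to p1
p1 | #[#]#0____   read # → write 0, move →, go to p2
p2 | #0[#]0____   read # → write _, move →, go to p0
p0 | #0_[0]____   read 0 → write _, move →, go to p0
p0 | #0__[_]___   read _ → write #, move ←, go to p2
p2 | #0_[_]#___   read _ → write #, move →, go to p1
p1 | #0_#[#]___   read # → write 0, move →, go to p2
p2 | #0_#0[_]__   read _ → write #, move →, go to p1
p1 | #0_#0#[_]_   read _ → write 1, move ←, go to p2
p2 | #0_#0[#]1_   read # → write _, move →, go to p0
p0 | #0_#0_[1]_   read 1 → write 1, move →, go to p0
p0 | #0_#0_1[_]   read _ → write #, move ←, go to p2
p2 | #0_#0_[1]#
At halt the head is at cell 5.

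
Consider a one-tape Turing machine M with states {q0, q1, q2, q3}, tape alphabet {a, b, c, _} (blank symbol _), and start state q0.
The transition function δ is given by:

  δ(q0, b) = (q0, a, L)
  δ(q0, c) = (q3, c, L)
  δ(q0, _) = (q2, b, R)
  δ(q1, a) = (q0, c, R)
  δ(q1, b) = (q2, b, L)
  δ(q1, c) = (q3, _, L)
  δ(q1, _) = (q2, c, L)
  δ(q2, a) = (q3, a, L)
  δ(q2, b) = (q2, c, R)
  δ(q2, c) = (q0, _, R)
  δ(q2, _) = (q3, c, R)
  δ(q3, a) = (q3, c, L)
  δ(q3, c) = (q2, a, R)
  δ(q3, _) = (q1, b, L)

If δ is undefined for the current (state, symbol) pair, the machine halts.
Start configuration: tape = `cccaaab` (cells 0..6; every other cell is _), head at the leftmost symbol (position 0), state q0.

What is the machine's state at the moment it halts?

q3

state=q0 head=0 tape=___[c]ccaaab   (q0,c)→(q3,c,L)
state=q3 head=-1 tape=__[_]cccaaab   (q3,_)→(q1,b,L)
state=q1 head=-2 tape=_[_]bcccaaab   (q1,_)→(q2,c,L)
state=q2 head=-3 tape=[_]cbcccaaab   (q2,_)→(q3,c,R)
state=q3 head=-2 tape=c[c]bcccaaab   (q3,c)→(q2,a,R)
state=q2 head=-1 tape=ca[b]cccaaab   (q2,b)→(q2,c,R)
state=q2 head=0 tape=cac[c]ccaaab   (q2,c)→(q0,_,R)
state=q0 head=1 tape=cac_[c]caaab   (q0,c)→(q3,c,L)
state=q3 head=0 tape=cac[_]ccaaab   (q3,_)→(q1,b,L)
state=q1 head=-1 tape=ca[c]bccaaab   (q1,c)→(q3,_,L)
state=q3 head=-2 tape=c[a]_bccaaab   (q3,a)→(q3,c,L)
state=q3 head=-3 tape=[c]c_bccaaab   (q3,c)→(q2,a,R)
state=q2 head=-2 tape=a[c]_bccaaab   (q2,c)→(q0,_,R)
state=q0 head=-1 tape=a_[_]bccaaab   (q0,_)→(q2,b,R)
state=q2 head=0 tape=a_b[b]ccaaab   (q2,b)→(q2,c,R)
state=q2 head=1 tape=a_bc[c]caaab   (q2,c)→(q0,_,R)
state=q0 head=2 tape=a_bc_[c]aaab   (q0,c)→(q3,c,L)
state=q3 head=1 tape=a_bc[_]caaab   (q3,_)→(q1,b,L)
state=q1 head=0 tape=a_b[c]bcaaab   (q1,c)→(q3,_,L)
state=q3 head=-1 tape=a_[b]_bcaaab
No transition is defined for (q3, b); M halts in state q3.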